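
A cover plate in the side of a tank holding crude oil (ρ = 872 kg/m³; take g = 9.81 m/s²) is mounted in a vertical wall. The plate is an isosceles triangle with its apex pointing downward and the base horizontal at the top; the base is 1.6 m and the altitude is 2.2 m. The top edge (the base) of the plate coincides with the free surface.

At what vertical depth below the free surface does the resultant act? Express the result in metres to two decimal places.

γ = ρg = 872 × 9.81 / 1000 = 8.55432 kN/m³.
With the apex down, the centroid sits h/3 = 2.2/3 = 0.733333 m below the base (the top edge), so the centroid depth is h_c = 0.733333 m.
A = ½ × 1.6 × 2.2 = 1.76 m².
Resultant F = γ·h_c·A = 8.55432 × 0.733333 × 1.76 = 11.0408 kN.
I_c = b·h³/36 = 1.6 × 2.2³/36 = 0.473244 m⁴.
Centre of pressure: y_p = y_c + I_c/(y_c·A) = 0.733333 + 0.473244/(0.733333 × 1.76) = 0.733333 + 0.366666 = 1.1 m along the plane.

h_p = 1.10 m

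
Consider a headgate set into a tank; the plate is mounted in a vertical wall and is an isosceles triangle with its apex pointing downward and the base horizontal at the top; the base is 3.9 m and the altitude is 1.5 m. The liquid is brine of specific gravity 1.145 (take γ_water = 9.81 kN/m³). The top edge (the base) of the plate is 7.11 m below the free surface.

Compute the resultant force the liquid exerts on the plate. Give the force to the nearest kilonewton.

γ = 1.145 × 9.81 = 11.23245 kN/m³.
With the apex down, the centroid sits h/3 = 1.5/3 = 0.5 m below the base (the top edge), so the centroid depth is h_c = 7.11 + 0.5 = 7.61 m.
A = ½ × 3.9 × 1.5 = 2.925 m².
Resultant F = γ·h_c·A = 11.23245 × 7.61 × 2.925 = 250.026 kN.

F ≈ 250 kN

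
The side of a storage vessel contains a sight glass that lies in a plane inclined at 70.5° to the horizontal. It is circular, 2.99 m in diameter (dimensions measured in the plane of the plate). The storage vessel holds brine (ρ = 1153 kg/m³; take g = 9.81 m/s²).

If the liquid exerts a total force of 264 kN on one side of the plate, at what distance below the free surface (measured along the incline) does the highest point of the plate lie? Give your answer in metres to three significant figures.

γ = ρg = 1153 × 9.81 / 1000 = 11.31093 kN/m³.
A = π(1.495)² = 7.02154 m².
From F = γ·h_c·A, the centroid depth is h_c = 264/(11.31093 × 7.02154) = 3.32409 m.
Let θ = 70.5° be the plate's angle to the horizontal; measure y along the incline from where the plane meets the free surface. Vertical depth h = y·sinθ with sinθ = 0.942641.
Along the incline, y_c = h_c/sinθ = 3.32409/0.942641 = 3.52636 m.
The centroid is at the centre, 1.495 m below the top of the plate, so the highest point sits at y_top = 3.52636 − 1.495 = 2.03136 m along the incline.

y_top ≈ 2.03 m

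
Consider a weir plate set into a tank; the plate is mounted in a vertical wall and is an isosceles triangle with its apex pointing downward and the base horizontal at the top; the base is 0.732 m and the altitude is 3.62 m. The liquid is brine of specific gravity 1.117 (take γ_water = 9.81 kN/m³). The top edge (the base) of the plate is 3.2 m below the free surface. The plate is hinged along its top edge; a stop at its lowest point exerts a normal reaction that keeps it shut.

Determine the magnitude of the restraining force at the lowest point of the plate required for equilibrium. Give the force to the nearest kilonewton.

γ = 1.117 × 9.81 = 10.95777 kN/m³.
With the apex down, the centroid sits h/3 = 3.62/3 = 1.20667 m below the base (the top edge), so the centroid depth is h_c = 3.2 + 1.20667 = 4.40667 m.
A = ½ × 0.732 × 3.62 = 1.32492 m².
Resultant F = γ·h_c·A = 10.95777 × 4.40667 × 1.32492 = 63.9768 kN.
I_c = b·h³/36 = 0.732 × 3.62³/36 = 0.964571 m⁴.
Centre of pressure: y_p = y_c + I_c/(y_c·A) = 4.40667 + 0.964571/(4.40667 × 1.32492) = 4.40667 + 0.165209 = 4.57188 m along the plane.
The resultant acts 1.20667 + 0.165209 = 1.37188 m (along the plate) below the hinge at the top edge, so the moment about the hinge is M = F × 1.37188 = 63.9768 × 1.37188 = 87.7685 kN·m.
A normal force at the bottom, 3.62 m from the hinge, must supply this moment: P = 87.7685/3.62 = 24.2454 kN.

P ≈ 24 kN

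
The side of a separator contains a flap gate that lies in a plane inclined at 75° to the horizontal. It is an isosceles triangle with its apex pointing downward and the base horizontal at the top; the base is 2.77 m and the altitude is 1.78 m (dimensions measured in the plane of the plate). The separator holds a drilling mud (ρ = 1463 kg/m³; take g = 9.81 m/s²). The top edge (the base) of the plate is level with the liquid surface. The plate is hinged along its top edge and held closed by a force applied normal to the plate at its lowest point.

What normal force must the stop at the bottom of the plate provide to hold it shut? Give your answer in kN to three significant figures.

P ≈ 10.1 kN

γ = ρg = 1463 × 9.81 / 1000 = 14.35203 kN/m³.
Let θ = 75° be the plate's angle to the horizontal; measure y along the incline from where the plane meets the free surface. Vertical depth h = y·sinθ with sinθ = 0.965926.
With the apex down, the centroid sits h/3 = 1.78/3 = 0.593333 m below the base (the top edge), so y_c = 0.593333 m and h_c = 0.593333 × 0.965926 = 0.573116 m.
A = ½ × 2.77 × 1.78 = 2.4653 m².
Resultant F = γ·h_c·A = 14.35203 × 0.573116 × 2.4653 = 20.278 kN.
I_c = b·h³/36 = 2.77 × 1.78³/36 = 0.433948 m⁴.
Centre of pressure: y_p = y_c + I_c/(y_c·A) = 0.593333 + 0.433948/(0.593333 × 2.4653) = 0.593333 + 0.296667 = 0.89 m along the plane.
The resultant acts 0.593333 + 0.296667 = 0.89 m (along the plate) below the hinge at the top edge, so the moment about the hinge is M = F × 0.89 = 20.278 × 0.89 = 18.0474 kN·m.
A normal force at the bottom, 1.78 m from the hinge, must supply this moment: P = 18.0474/1.78 = 10.139 kN.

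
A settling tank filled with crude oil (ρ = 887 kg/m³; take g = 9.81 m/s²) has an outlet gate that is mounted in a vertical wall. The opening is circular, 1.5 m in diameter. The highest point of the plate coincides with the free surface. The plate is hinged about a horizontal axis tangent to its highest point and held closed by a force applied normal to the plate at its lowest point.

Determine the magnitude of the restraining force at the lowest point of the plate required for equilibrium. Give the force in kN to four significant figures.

P ≈ 7.208 kN

γ = ρg = 887 × 9.81 / 1000 = 8.70147 kN/m³.
The centroid is at the centre, 0.75 m below the top of the plate, so the centroid depth is h_c = 0.75 m.
A = π(0.75)² = 1.76715 m².
Resultant F = γ·h_c·A = 8.70147 × 0.75 × 1.76715 = 11.5326 kN.
I_c = πr⁴/4 = π × 0.75⁴/4 = 0.248505 m⁴.
Centre of pressure: y_p = y_c + I_c/(y_c·A) = 0.75 + 0.248505/(0.75 × 1.76715) = 0.75 + 0.1875 = 0.9375 m along the plane.
The resultant acts 0.75 + 0.1875 = 0.9375 m (along the plate) below the hinge at the top edge, so the moment about the hinge is M = F × 0.9375 = 11.5326 × 0.9375 = 10.8118 kN·m.
A normal force at the bottom, 1.5 m from the hinge, must supply this moment: P = 10.8118/1.5 = 7.20787 kN.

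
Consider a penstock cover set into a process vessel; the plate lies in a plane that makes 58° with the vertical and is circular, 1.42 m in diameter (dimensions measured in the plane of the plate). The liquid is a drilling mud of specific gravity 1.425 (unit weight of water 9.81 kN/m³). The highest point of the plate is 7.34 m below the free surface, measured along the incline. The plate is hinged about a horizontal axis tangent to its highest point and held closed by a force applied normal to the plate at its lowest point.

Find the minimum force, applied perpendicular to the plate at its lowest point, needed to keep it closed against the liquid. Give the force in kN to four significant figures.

γ = 1.425 × 9.81 = 13.97925 kN/m³.
The plate makes 58° with the vertical, i.e. θ = 90° − 58° = 32° to the horizontal. Measuring y along the incline from the free-surface line, vertical depth h = y·sinθ with sinθ = 0.529919.
The centroid is at the centre, 0.71 m below the top of the plate, so y_c = 7.34 + 0.71 = 8.05 m and h_c = 8.05 × 0.529919 = 4.26585 m.
A = π(0.71)² = 1.58368 m².
Resultant F = γ·h_c·A = 13.97925 × 4.26585 × 1.58368 = 94.4402 kN.
I_c = πr⁴/4 = π × 0.71⁴/4 = 0.199583 m⁴.
Centre of pressure: y_p = y_c + I_c/(y_c·A) = 8.05 + 0.199583/(8.05 × 1.58368) = 8.05 + 0.0156553 = 8.06566 m along the plane.
The resultant acts 0.71 + 0.0156553 = 0.725655 m (along the plate) below the hinge at the top edge, so the moment about the hinge is M = F × 0.725655 = 94.4402 × 0.725655 = 68.531 kN·m.
A normal force at the bottom, 1.42 m from the hinge, must supply this moment: P = 68.531/1.42 = 48.2613 kN.

P ≈ 48.26 kN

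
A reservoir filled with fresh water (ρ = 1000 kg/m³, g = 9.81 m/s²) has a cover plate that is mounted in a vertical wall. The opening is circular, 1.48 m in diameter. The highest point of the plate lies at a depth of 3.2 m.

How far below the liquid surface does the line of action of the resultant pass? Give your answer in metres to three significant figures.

h_p = 3.97 m

γ = ρg = 1000 × 9.81 = 9810 N/m³ = 9.81 kN/m³.
The centroid is at the centre, 0.74 m below the top of the plate, so the centroid depth is h_c = 3.2 + 0.74 = 3.94 m.
A = π(0.74)² = 1.72034 m².
Resultant F = γ·h_c·A = 9.81 × 3.94 × 1.72034 = 66.4935 kN.
I_c = πr⁴/4 = π × 0.74⁴/4 = 0.235514 m⁴.
Centre of pressure: y_p = y_c + I_c/(y_c·A) = 3.94 + 0.235514/(3.94 × 1.72034) = 3.94 + 0.0347461 = 3.97475 m along the plane.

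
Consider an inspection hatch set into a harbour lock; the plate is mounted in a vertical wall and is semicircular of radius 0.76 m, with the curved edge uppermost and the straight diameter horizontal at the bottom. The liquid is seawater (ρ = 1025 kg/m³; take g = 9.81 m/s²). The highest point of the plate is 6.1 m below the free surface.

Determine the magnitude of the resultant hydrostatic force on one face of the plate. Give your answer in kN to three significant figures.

γ = ρg = 1025 × 9.81 / 1000 = 10.05525 kN/m³.
The centroid lies 4r/(3π) = 0.322554 m above the diameter, so r − 4r/(3π) = 0.76 − 0.322554 = 0.437446 m below the topmost point, so the centroid depth is h_c = 6.1 + 0.437446 = 6.53745 m.
A = πr²/2 = π × 0.76²/2 = 0.907292 m².
Resultant F = γ·h_c·A = 10.05525 × 6.53745 × 0.907292 = 59.6415 kN.

F ≈ 59.6 kN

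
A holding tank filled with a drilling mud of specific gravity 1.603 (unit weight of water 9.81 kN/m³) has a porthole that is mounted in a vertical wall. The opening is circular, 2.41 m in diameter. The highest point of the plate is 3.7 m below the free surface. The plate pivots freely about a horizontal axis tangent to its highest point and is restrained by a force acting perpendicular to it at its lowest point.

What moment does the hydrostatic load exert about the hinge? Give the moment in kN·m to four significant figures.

γ = 1.603 × 9.81 = 15.72543 kN/m³.
The centroid is at the centre, 1.205 m below the top of the plate, so the centroid depth is h_c = 3.7 + 1.205 = 4.905 m.
A = π(1.205)² = 4.56167 m².
Resultant F = γ·h_c·A = 15.72543 × 4.905 × 4.56167 = 351.856 kN.
I_c = πr⁴/4 = π × 1.205⁴/4 = 1.65592 m⁴.
Centre of pressure: y_p = y_c + I_c/(y_c·A) = 4.905 + 1.65592/(4.905 × 4.56167) = 4.905 + 0.0740076 = 4.97901 m along the plane.
The resultant acts 1.205 + 0.0740076 = 1.27901 m (along the plate) below the hinge at the top edge, so the moment about the hinge is M = F × 1.27901 = 351.856 × 1.27901 = 450.027 kN·m.

M ≈ 450.0 kN·m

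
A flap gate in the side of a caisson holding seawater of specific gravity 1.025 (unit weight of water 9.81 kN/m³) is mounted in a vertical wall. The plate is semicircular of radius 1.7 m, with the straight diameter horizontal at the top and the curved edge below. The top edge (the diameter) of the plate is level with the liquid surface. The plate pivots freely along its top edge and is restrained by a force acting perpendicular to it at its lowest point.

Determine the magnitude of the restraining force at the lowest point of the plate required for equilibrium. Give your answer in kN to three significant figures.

P ≈ 19.4 kN

γ = 1.025 × 9.81 = 10.05525 kN/m³.
The centroid of a semicircle lies 4r/(3π) = 0.721502 m from the diameter, here below the top edge, so the centroid depth is h_c = 0.721502 m.
A = πr²/2 = π × 1.7²/2 = 4.5396 m².
Resultant F = γ·h_c·A = 10.05525 × 0.721502 × 4.5396 = 32.9343 kN.
I_c = (π/8 − 8/(9π))·r⁴ = 0.109757 × 1.7⁴ = 0.916701 m⁴.
Centre of pressure: y_p = y_c + I_c/(y_c·A) = 0.721502 + 0.916701/(0.721502 × 4.5396) = 0.721502 + 0.27988 = 1.00138 m along the plane.
The resultant acts 0.721502 + 0.27988 = 1.00138 m (along the plate) below the hinge at the top edge, so the moment about the hinge is M = F × 1.00138 = 32.9343 × 1.00138 = 32.9797 kN·m.
A normal force at the bottom, 1.7 m from the hinge, must supply this moment: P = 32.9797/1.7 = 19.3998 kN.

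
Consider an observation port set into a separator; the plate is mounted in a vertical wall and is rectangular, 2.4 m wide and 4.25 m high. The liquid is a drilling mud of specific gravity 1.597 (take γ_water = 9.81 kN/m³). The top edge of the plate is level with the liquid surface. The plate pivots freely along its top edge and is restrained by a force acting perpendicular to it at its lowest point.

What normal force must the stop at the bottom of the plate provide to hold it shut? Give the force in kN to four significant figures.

γ = 1.597 × 9.81 = 15.66657 kN/m³.
The centroid lies 4.25/2 = 2.125 m below the top edge, so the centroid depth is h_c = 2.125 m.
A = 2.4 × 4.25 = 10.2 m².
Resultant F = γ·h_c·A = 15.66657 × 2.125 × 10.2 = 339.573 kN.
I_c = b·h³/12 = 2.4 × 4.25³/12 = 15.3531 m⁴.
Centre of pressure: y_p = y_c + I_c/(y_c·A) = 2.125 + 15.3531/(2.125 × 10.2) = 2.125 + 0.708332 = 2.83333 m along the plane.
The resultant acts 2.125 + 0.708332 = 2.83333 m (along the plate) below the hinge at the top edge, so the moment about the hinge is M = F × 2.83333 = 339.573 × 2.83333 = 962.122 kN·m.
A normal force at the bottom, 4.25 m from the hinge, must supply this moment: P = 962.122/4.25 = 226.382 kN.

P ≈ 226.4 kN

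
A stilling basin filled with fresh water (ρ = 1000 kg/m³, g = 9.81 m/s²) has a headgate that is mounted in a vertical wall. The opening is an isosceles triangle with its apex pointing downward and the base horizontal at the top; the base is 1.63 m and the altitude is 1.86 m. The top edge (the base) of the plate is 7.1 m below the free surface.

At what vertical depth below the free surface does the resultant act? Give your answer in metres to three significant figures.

γ = ρg = 1000 × 9.81 = 9810 N/m³ = 9.81 kN/m³.
With the apex down, the centroid sits h/3 = 1.86/3 = 0.62 m below the base (the top edge), so the centroid depth is h_c = 7.1 + 0.62 = 7.72 m.
A = ½ × 1.63 × 1.86 = 1.5159 m².
Resultant F = γ·h_c·A = 9.81 × 7.72 × 1.5159 = 114.804 kN.
I_c = b·h³/36 = 1.63 × 1.86³/36 = 0.291356 m⁴.
Centre of pressure: y_p = y_c + I_c/(y_c·A) = 7.72 + 0.291356/(7.72 × 1.5159) = 7.72 + 0.0248964 = 7.7449 m along the plane.

h_p = 7.74 m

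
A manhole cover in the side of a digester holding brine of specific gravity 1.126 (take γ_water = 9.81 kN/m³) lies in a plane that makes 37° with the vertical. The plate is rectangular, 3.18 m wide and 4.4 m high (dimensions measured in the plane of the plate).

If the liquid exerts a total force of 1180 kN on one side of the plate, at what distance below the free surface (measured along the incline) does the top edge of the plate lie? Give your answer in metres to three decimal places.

γ = 1.126 × 9.81 = 11.04606 kN/m³.
A = 3.18 × 4.4 = 13.992 m².
From F = γ·h_c·A, the centroid depth is h_c = 1180/(11.04606 × 13.992) = 7.63475 m.
The plate makes 37° with the vertical, i.e. θ = 90° − 37° = 53° to the horizontal. Measuring y along the incline from the free-surface line, vertical depth h = y·sinθ with sinθ = 0.798636.
Along the incline, y_c = h_c/sinθ = 7.63475/0.798636 = 9.55974 m.
The centroid lies 4.4/2 = 2.2 m below the top edge, so the top edge sits at y_top = 9.55974 − 2.2 = 7.35974 m along the incline.

y_top ≈ 7.360 m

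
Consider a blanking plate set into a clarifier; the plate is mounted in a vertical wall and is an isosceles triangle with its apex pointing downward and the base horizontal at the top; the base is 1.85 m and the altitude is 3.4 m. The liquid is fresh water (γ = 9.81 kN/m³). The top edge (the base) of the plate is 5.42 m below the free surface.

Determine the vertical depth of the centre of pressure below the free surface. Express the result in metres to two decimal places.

γ = 9.81 kN/m³.
With the apex down, the centroid sits h/3 = 3.4/3 = 1.13333 m below the base (the top edge), so the centroid depth is h_c = 5.42 + 1.13333 = 6.55333 m.
A = ½ × 1.85 × 3.4 = 3.145 m².
Resultant F = γ·h_c·A = 9.81 × 6.55333 × 3.145 = 202.186 kN.
I_c = b·h³/36 = 1.85 × 3.4³/36 = 2.01979 m⁴.
Centre of pressure: y_p = y_c + I_c/(y_c·A) = 6.55333 + 2.01979/(6.55333 × 3.145) = 6.55333 + 0.0979994 = 6.65133 m along the plane.

h_p = 6.65 m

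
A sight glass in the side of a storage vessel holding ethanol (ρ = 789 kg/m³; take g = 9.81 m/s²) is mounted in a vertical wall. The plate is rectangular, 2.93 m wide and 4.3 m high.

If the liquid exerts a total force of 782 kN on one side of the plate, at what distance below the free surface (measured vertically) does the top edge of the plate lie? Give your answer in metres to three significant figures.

γ = ρg = 789 × 9.81 / 1000 = 7.74009 kN/m³.
A = 2.93 × 4.3 = 12.599 m².
From F = γ·h_c·A, the centroid depth is h_c = 782/(7.74009 × 12.599) = 8.01908 m.
The centroid lies 4.3/2 = 2.15 m below the top edge, so the top edge sits at h_top = 8.01908 − 2.15 = 5.86908 m below the surface.

d_top ≈ 5.87 m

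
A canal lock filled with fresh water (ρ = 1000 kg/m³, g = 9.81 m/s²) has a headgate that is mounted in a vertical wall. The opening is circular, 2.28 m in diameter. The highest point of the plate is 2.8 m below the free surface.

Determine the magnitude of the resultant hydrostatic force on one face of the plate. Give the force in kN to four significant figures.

F ≈ 157.8 kN

γ = ρg = 1000 × 9.81 = 9810 N/m³ = 9.81 kN/m³.
The centroid is at the centre, 1.14 m below the top of the plate, so the centroid depth is h_c = 2.8 + 1.14 = 3.94 m.
A = π(1.14)² = 4.08281 m².
Resultant F = γ·h_c·A = 9.81 × 3.94 × 4.08281 = 157.806 kN.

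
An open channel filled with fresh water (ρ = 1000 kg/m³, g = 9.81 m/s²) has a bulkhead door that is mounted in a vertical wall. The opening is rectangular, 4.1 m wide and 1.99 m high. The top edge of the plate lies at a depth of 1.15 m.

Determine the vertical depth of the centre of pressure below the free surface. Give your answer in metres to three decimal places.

h_p = 2.299 m

γ = ρg = 1000 × 9.81 = 9810 N/m³ = 9.81 kN/m³.
The centroid lies 1.99/2 = 0.995 m below the top edge, so the centroid depth is h_c = 1.15 + 0.995 = 2.145 m.
A = 4.1 × 1.99 = 8.159 m².
Resultant F = γ·h_c·A = 9.81 × 2.145 × 8.159 = 171.685 kN.
I_c = b·h³/12 = 4.1 × 1.99³/12 = 2.69254 m⁴.
Centre of pressure: y_p = y_c + I_c/(y_c·A) = 2.145 + 2.69254/(2.145 × 8.159) = 2.145 + 0.15385 = 2.29885 m along the plane.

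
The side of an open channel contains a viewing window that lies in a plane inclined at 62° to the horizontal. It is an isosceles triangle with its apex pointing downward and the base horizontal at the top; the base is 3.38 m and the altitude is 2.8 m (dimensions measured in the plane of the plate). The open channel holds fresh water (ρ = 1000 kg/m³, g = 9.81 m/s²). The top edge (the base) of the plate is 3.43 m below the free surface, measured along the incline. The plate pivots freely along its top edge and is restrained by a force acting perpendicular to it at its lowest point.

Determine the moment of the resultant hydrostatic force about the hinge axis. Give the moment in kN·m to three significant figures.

γ = ρg = 1000 × 9.81 = 9810 N/m³ = 9.81 kN/m³.
Let θ = 62° be the plate's angle to the horizontal; measure y along the incline from where the plane meets the free surface. Vertical depth h = y·sinθ with sinθ = 0.882948.
With the apex down, the centroid sits h/3 = 2.8/3 = 0.933333 m below the base (the top edge), so y_c = 3.43 + 0.933333 = 4.36333 m and h_c = 4.36333 × 0.882948 = 3.85259 m.
A = ½ × 3.38 × 2.8 = 4.732 m².
Resultant F = γ·h_c·A = 9.81 × 3.85259 × 4.732 = 178.841 kN.
I_c = b·h³/36 = 3.38 × 2.8³/36 = 2.06105 m⁴.
Centre of pressure: y_p = y_c + I_c/(y_c·A) = 4.36333 + 2.06105/(4.36333 × 4.732) = 4.36333 + 0.0998219 = 4.46315 m along the plane.
The resultant acts 0.933333 + 0.0998219 = 1.03315 m (along the plate) below the hinge at the top edge, so the moment about the hinge is M = F × 1.03315 = 178.841 × 1.03315 = 184.77 kN·m.

M ≈ 185 kN·m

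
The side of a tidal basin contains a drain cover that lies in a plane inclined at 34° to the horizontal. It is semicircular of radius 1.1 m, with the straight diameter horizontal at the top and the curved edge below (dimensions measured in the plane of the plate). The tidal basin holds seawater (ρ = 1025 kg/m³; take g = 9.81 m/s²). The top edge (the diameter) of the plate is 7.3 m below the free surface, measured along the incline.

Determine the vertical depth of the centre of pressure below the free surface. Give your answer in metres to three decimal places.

h_p = 4.349 m

γ = ρg = 1025 × 9.81 / 1000 = 10.05525 kN/m³.
Let θ = 34° be the plate's angle to the horizontal; measure y along the incline from where the plane meets the free surface. Vertical depth h = y·sinθ with sinθ = 0.559193.
The centroid of a semicircle lies 4r/(3π) = 0.466854 m from the diameter, here below the top edge, so y_c = 7.3 + 0.466854 = 7.76685 m and h_c = 7.76685 × 0.559193 = 4.34317 m.
A = πr²/2 = π × 1.1²/2 = 1.90066 m².
Resultant F = γ·h_c·A = 10.05525 × 4.34317 × 1.90066 = 83.005 kN.
I_c = (π/8 − 8/(9π))·r⁴ = 0.109757 × 1.1⁴ = 0.160695 m⁴.
Centre of pressure: y_p = y_c + I_c/(y_c·A) = 7.76685 + 0.160695/(7.76685 × 1.90066) = 7.76685 + 0.0108856 = 7.77774 m along the plane.
Vertically, h_p = y_p·sinθ = 7.77774 × 0.559193 = 4.34926 m.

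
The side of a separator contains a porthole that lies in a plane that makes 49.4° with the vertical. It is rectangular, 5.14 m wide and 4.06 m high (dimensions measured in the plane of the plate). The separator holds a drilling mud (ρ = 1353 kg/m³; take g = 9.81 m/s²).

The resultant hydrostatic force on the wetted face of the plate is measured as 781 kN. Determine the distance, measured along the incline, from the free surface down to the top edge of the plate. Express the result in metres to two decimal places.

y_top ≈ 2.30 m

γ = ρg = 1353 × 9.81 / 1000 = 13.27293 kN/m³.
A = 5.14 × 4.06 = 20.8684 m².
From F = γ·h_c·A, the centroid depth is h_c = 781/(13.27293 × 20.8684) = 2.81965 m.
The plate makes 49.4° with the vertical, i.e. θ = 90° − 49.4° = 40.6° to the horizontal. Measuring y along the incline from the free-surface line, vertical depth h = y·sinθ with sinθ = 0.650774.
Along the incline, y_c = h_c/sinθ = 2.81965/0.650774 = 4.33276 m.
The centroid lies 4.06/2 = 2.03 m below the top edge, so the top edge sits at y_top = 4.33276 − 2.03 = 2.30276 m along the incline.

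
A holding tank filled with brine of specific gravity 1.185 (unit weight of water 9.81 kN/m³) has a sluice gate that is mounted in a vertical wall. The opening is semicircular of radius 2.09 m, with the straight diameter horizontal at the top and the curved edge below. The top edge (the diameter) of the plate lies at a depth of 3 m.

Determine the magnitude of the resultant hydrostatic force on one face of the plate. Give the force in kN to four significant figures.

F ≈ 310.0 kN

γ = 1.185 × 9.81 = 11.62485 kN/m³.
The centroid of a semicircle lies 4r/(3π) = 0.887024 m from the diameter, here below the top edge, so the centroid depth is h_c = 3 + 0.887024 = 3.88702 m.
A = πr²/2 = π × 2.09²/2 = 6.8614 m².
Resultant F = γ·h_c·A = 11.62485 × 3.88702 × 6.8614 = 310.039 kN.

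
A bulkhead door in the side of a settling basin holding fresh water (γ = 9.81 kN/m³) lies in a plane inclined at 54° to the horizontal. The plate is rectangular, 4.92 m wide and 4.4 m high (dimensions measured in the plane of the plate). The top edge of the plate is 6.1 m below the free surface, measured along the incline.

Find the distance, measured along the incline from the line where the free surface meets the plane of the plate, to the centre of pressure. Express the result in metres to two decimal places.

γ = 9.81 kN/m³.
Let θ = 54° be the plate's angle to the horizontal; measure y along the incline from where the plane meets the free surface. Vertical depth h = y·sinθ with sinθ = 0.809017.
The centroid lies 4.4/2 = 2.2 m below the top edge, so y_c = 6.1 + 2.2 = 8.3 m and h_c = 8.3 × 0.809017 = 6.71484 m.
A = 4.92 × 4.4 = 21.648 m².
Resultant F = γ·h_c·A = 9.81 × 6.71484 × 21.648 = 1426.01 kN.
I_c = b·h³/12 = 4.92 × 4.4³/12 = 34.9254 m⁴.
Centre of pressure: y_p = y_c + I_c/(y_c·A) = 8.3 + 34.9254/(8.3 × 21.648) = 8.3 + 0.194377 = 8.49438 m along the plane.

y_p = 8.49 m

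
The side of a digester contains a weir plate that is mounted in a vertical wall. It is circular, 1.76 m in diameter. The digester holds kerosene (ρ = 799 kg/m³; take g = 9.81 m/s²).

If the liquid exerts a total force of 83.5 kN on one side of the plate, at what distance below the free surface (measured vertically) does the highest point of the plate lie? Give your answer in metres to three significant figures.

d_top ≈ 3.50 m

γ = ρg = 799 × 9.81 / 1000 = 7.83819 kN/m³.
A = π(0.88)² = 2.43285 m².
From F = γ·h_c·A, the centroid depth is h_c = 83.5/(7.83819 × 2.43285) = 4.3788 m.
The centroid is at the centre, 0.88 m below the top of the plate, so the highest point sits at h_top = 4.3788 − 0.88 = 3.4988 m below the surface.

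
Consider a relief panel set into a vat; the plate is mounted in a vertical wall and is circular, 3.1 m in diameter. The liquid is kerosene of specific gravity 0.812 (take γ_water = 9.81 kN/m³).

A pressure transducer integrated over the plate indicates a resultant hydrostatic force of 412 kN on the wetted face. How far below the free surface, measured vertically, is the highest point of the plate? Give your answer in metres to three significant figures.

d_top ≈ 5.30 m

γ = 0.812 × 9.81 = 7.96572 kN/m³.
A = π(1.55)² = 7.54768 m².
From F = γ·h_c·A, the centroid depth is h_c = 412/(7.96572 × 7.54768) = 6.85265 m.
The centroid is at the centre, 1.55 m below the top of the plate, so the highest point sits at h_top = 6.85265 − 1.55 = 5.30265 m below the surface.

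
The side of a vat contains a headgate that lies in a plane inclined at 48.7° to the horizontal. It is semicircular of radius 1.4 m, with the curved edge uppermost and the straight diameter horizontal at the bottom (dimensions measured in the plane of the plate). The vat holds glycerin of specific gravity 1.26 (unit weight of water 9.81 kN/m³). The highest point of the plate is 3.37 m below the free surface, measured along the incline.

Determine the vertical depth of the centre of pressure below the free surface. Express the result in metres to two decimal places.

h_p = 3.16 m

γ = 1.26 × 9.81 = 12.3606 kN/m³.
Let θ = 48.7° be the plate's angle to the horizontal; measure y along the incline from where the plane meets the free surface. Vertical depth h = y·sinθ with sinθ = 0.751264.
The centroid lies 4r/(3π) = 0.594178 m above the diameter, so r − 4r/(3π) = 1.4 − 0.594178 = 0.805822 m below the topmost point, so y_c = 3.37 + 0.805822 = 4.17582 m and h_c = 4.17582 × 0.751264 = 3.13714 m.
A = πr²/2 = π × 1.4²/2 = 3.07876 m².
Resultant F = γ·h_c·A = 12.3606 × 3.13714 × 3.07876 = 119.385 kN.
I_c = (π/8 − 8/(9π))·r⁴ = 0.109757 × 1.4⁴ = 0.421642 m⁴.
Centre of pressure: y_p = y_c + I_c/(y_c·A) = 4.17582 + 0.421642/(4.17582 × 3.07876) = 4.17582 + 0.0327964 = 4.20862 m along the plane.
Vertically, h_p = y_p·sinθ = 4.20862 × 0.751264 = 3.16178 m.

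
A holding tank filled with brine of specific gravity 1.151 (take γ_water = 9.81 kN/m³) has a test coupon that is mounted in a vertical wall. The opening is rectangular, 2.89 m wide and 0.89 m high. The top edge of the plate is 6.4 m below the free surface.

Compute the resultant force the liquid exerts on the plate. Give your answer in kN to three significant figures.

F ≈ 199 kN

γ = 1.151 × 9.81 = 11.29131 kN/m³.
The centroid lies 0.89/2 = 0.445 m below the top edge, so the centroid depth is h_c = 6.4 + 0.445 = 6.845 m.
A = 2.89 × 0.89 = 2.5721 m².
Resultant F = γ·h_c·A = 11.29131 × 6.845 × 2.5721 = 198.795 kN.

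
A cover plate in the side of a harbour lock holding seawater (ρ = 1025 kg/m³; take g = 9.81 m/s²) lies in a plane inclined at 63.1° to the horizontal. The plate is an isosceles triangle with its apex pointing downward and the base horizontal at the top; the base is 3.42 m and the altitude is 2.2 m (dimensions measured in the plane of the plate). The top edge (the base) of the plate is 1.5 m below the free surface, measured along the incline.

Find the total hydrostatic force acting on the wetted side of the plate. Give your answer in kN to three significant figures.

γ = ρg = 1025 × 9.81 / 1000 = 10.05525 kN/m³.
Let θ = 63.1° be the plate's angle to the horizontal; measure y along the incline from where the plane meets the free surface. Vertical depth h = y·sinθ with sinθ = 0.891798.
With the apex down, the centroid sits h/3 = 2.2/3 = 0.733333 m below the base (the top edge), so y_c = 1.5 + 0.733333 = 2.23333 m and h_c = 2.23333 × 0.891798 = 1.99168 m.
A = ½ × 3.42 × 2.2 = 3.762 m².
Resultant F = γ·h_c·A = 10.05525 × 1.99168 × 3.762 = 75.341 kN.

F ≈ 75.3 kN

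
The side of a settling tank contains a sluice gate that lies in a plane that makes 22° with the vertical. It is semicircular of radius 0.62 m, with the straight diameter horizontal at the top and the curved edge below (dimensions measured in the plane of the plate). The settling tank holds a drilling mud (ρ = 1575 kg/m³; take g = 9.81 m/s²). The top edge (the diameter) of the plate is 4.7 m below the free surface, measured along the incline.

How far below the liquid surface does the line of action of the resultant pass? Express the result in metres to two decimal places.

γ = ρg = 1575 × 9.81 / 1000 = 15.45075 kN/m³.
The plate makes 22° with the vertical, i.e. θ = 90° − 22° = 68° to the horizontal. Measuring y along the incline from the free-surface line, vertical depth h = y·sinθ with sinθ = 0.927184.
The centroid of a semicircle lies 4r/(3π) = 0.263136 m from the diameter, here below the top edge, so y_c = 4.7 + 0.263136 = 4.96314 m and h_c = 4.96314 × 0.927184 = 4.60174 m.
A = πr²/2 = π × 0.62²/2 = 0.603814 m².
Resultant F = γ·h_c·A = 15.45075 × 4.60174 × 0.603814 = 42.9314 kN.
I_c = (π/8 − 8/(9π))·r⁴ = 0.109757 × 0.62⁴ = 0.0162181 m⁴.
Centre of pressure: y_p = y_c + I_c/(y_c·A) = 4.96314 + 0.0162181/(4.96314 × 0.603814) = 4.96314 + 0.00541178 = 4.96855 m along the plane.
Vertically, h_p = y_p·sinθ = 4.96855 × 0.927184 = 4.60676 m.

h_p = 4.61 m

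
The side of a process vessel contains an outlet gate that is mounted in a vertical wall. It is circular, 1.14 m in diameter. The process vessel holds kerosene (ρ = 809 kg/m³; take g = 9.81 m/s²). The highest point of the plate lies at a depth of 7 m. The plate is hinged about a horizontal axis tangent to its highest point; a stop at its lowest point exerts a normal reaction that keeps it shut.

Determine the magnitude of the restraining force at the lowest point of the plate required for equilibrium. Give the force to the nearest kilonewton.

γ = ρg = 809 × 9.81 / 1000 = 7.93629 kN/m³.
The centroid is at the centre, 0.57 m below the top of the plate, so the centroid depth is h_c = 7 + 0.57 = 7.57 m.
A = π(0.57)² = 1.0207 m².
Resultant F = γ·h_c·A = 7.93629 × 7.57 × 1.0207 = 61.3213 kN.
I_c = πr⁴/4 = π × 0.57⁴/4 = 0.0829066 m⁴.
Centre of pressure: y_p = y_c + I_c/(y_c·A) = 7.57 + 0.0829066/(7.57 × 1.0207) = 7.57 + 0.0107299 = 7.58073 m along the plane.
The resultant acts 0.57 + 0.0107299 = 0.58073 m (along the plate) below the hinge at the top edge, so the moment about the hinge is M = F × 0.58073 = 61.3213 × 0.58073 = 35.6111 kN·m.
A normal force at the bottom, 1.14 m from the hinge, must supply this moment: P = 35.6111/1.14 = 31.2378 kN.

P ≈ 31 kN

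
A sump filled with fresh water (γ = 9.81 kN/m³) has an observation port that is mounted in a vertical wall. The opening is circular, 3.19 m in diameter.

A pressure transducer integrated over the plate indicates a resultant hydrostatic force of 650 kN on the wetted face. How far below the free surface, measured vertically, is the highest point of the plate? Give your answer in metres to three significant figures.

γ = 9.81 kN/m³.
A = π(1.595)² = 7.99229 m².
From F = γ·h_c·A, the centroid depth is h_c = 650/(9.81 × 7.99229) = 8.29035 m.
The centroid is at the centre, 1.595 m below the top of the plate, so the highest point sits at h_top = 8.29035 − 1.595 = 6.69535 m below the surface.

d_top ≈ 6.70 m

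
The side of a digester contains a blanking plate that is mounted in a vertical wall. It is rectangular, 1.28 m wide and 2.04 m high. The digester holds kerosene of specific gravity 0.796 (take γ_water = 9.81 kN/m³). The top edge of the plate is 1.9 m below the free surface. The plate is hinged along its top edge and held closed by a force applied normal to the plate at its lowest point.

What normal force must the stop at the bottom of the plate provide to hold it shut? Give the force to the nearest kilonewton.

P ≈ 33 kN

γ = 0.796 × 9.81 = 7.80876 kN/m³.
The centroid lies 2.04/2 = 1.02 m below the top edge, so the centroid depth is h_c = 1.9 + 1.02 = 2.92 m.
A = 1.28 × 2.04 = 2.6112 m².
Resultant F = γ·h_c·A = 7.80876 × 2.92 × 2.6112 = 59.5395 kN.
I_c = b·h³/12 = 1.28 × 2.04³/12 = 0.905564 m⁴.
Centre of pressure: y_p = y_c + I_c/(y_c·A) = 2.92 + 0.905564/(2.92 × 2.6112) = 2.92 + 0.118767 = 3.03877 m along the plane.
The resultant acts 1.02 + 0.118767 = 1.13877 m (along the plate) below the hinge at the top edge, so the moment about the hinge is M = F × 1.13877 = 59.5395 × 1.13877 = 67.8018 kN·m.
A normal force at the bottom, 2.04 m from the hinge, must supply this moment: P = 67.8018/2.04 = 33.2362 kN.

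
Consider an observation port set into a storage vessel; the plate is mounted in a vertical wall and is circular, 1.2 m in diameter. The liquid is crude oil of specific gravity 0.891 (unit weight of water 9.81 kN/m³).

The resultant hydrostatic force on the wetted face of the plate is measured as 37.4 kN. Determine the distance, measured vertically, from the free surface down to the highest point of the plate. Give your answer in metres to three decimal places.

γ = 0.891 × 9.81 = 8.74071 kN/m³.
A = π(0.6)² = 1.13097 m².
From F = γ·h_c·A, the centroid depth is h_c = 37.4/(8.74071 × 1.13097) = 3.78333 m.
The centroid is at the centre, 0.6 m below the top of the plate, so the highest point sits at h_top = 3.78333 − 0.6 = 3.18333 m below the surface.

d_top ≈ 3.183 m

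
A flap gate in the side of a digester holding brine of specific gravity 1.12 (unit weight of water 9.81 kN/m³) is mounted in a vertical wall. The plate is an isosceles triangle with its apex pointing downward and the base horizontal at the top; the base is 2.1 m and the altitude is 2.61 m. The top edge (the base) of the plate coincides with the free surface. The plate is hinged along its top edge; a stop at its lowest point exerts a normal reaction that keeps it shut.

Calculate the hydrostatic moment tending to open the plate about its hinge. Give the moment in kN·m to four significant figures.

M ≈ 34.19 kN·m

γ = 1.12 × 9.81 = 10.9872 kN/m³.
With the apex down, the centroid sits h/3 = 2.61/3 = 0.87 m below the base (the top edge), so the centroid depth is h_c = 0.87 m.
A = ½ × 2.1 × 2.61 = 2.7405 m².
Resultant F = γ·h_c·A = 10.9872 × 0.87 × 2.7405 = 26.1961 kN.
I_c = b·h³/36 = 2.1 × 2.61³/36 = 1.03714 m⁴.
Centre of pressure: y_p = y_c + I_c/(y_c·A) = 0.87 + 1.03714/(0.87 × 2.7405) = 0.87 + 0.434999 = 1.305 m along the plane.
The resultant acts 0.87 + 0.434999 = 1.305 m (along the plate) below the hinge at the top edge, so the moment about the hinge is M = F × 1.305 = 26.1961 × 1.305 = 34.1859 kN·m.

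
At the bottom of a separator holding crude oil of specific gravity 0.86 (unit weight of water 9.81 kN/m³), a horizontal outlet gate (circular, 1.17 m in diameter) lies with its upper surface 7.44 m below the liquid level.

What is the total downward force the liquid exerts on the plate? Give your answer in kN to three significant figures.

γ = 0.86 × 9.81 = 8.4366 kN/m³.
The plate is horizontal, so pressure is uniform at p = γ·h = 8.4366 × 7.44 = 62.7683 kN/m².
A = π(0.585)² = 1.07513 m².
F = p·A = 62.7683 × 1.07513 = 67.4841 kN.

F ≈ 67.5 kN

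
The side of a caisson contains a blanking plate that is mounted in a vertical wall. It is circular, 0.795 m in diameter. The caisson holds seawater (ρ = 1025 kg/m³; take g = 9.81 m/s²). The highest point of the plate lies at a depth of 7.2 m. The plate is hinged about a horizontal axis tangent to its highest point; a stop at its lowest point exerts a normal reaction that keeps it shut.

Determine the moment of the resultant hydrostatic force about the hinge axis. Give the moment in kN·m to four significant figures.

M ≈ 15.27 kN·m

γ = ρg = 1025 × 9.81 / 1000 = 10.05525 kN/m³.
The centroid is at the centre, 0.3975 m below the top of the plate, so the centroid depth is h_c = 7.2 + 0.3975 = 7.5975 m.
A = π(0.3975)² = 0.496391 m².
Resultant F = γ·h_c·A = 10.05525 × 7.5975 × 0.496391 = 37.9217 kN.
I_c = πr⁴/4 = π × 0.3975⁴/4 = 0.0196082 m⁴.
Centre of pressure: y_p = y_c + I_c/(y_c·A) = 7.5975 + 0.0196082/(7.5975 × 0.496391) = 7.5975 + 0.00519928 = 7.6027 m along the plane.
The resultant acts 0.3975 + 0.00519928 = 0.402699 m (along the plate) below the hinge at the top edge, so the moment about the hinge is M = F × 0.402699 = 37.9217 × 0.402699 = 15.271 kN·m.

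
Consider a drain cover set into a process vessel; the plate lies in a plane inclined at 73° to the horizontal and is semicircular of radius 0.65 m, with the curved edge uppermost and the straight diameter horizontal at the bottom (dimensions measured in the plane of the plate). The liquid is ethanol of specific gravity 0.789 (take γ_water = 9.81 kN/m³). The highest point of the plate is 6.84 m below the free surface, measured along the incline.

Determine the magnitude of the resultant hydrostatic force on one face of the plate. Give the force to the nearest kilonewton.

γ = 0.789 × 9.81 = 7.74009 kN/m³.
Let θ = 73° be the plate's angle to the horizontal; measure y along the incline from where the plane meets the free surface. Vertical depth h = y·sinθ with sinθ = 0.956305.
The centroid lies 4r/(3π) = 0.275869 m above the diameter, so r − 4r/(3π) = 0.65 − 0.275869 = 0.374131 m below the topmost point, so y_c = 6.84 + 0.374131 = 7.21413 m and h_c = 7.21413 × 0.956305 = 6.89891 m.
A = πr²/2 = π × 0.65²/2 = 0.663661 m².
Resultant F = γ·h_c·A = 7.74009 × 6.89891 × 0.663661 = 35.4383 kN.

F ≈ 35 kN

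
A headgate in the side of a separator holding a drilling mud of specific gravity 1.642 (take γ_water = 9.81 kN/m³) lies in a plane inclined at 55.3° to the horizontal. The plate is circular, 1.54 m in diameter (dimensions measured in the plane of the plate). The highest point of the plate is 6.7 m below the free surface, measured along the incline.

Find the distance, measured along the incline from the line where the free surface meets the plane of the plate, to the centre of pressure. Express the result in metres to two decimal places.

y_p = 7.49 m

γ = 1.642 × 9.81 = 16.10802 kN/m³.
Let θ = 55.3° be the plate's angle to the horizontal; measure y along the incline from where the plane meets the free surface. Vertical depth h = y·sinθ with sinθ = 0.822144.
The centroid is at the centre, 0.77 m below the top of the plate, so y_c = 6.7 + 0.77 = 7.47 m and h_c = 7.47 × 0.822144 = 6.14142 m.
A = π(0.77)² = 1.86265 m².
Resultant F = γ·h_c·A = 16.10802 × 6.14142 × 1.86265 = 184.265 kN.
I_c = πr⁴/4 = π × 0.77⁴/4 = 0.276091 m⁴.
Centre of pressure: y_p = y_c + I_c/(y_c·A) = 7.47 + 0.276091/(7.47 × 1.86265) = 7.47 + 0.0198427 = 7.48984 m along the plane.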